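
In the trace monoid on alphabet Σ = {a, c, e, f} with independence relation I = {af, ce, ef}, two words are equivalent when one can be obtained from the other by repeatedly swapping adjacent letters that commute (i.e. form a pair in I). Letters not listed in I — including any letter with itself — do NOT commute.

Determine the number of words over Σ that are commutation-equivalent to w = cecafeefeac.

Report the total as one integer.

piece 0:c — minimal
piece 1:e — minimal
piece 2:c rests on {0:c}
piece 3:a rests on {1:e, 2:c}
piece 4:f rests on {2:c}
piece 5:e rests on {3:a}
piece 6:e rests on {5:e}
piece 7:f rests on {4:f}
piece 8:e rests on {6:e}
piece 9:a rests on {8:e}
piece 10:c rests on {7:f, 9:a}
minimal pieces: {0:c, 1:e}
ways to finish when only these pieces remain (= sum over removing one remaining piece with nothing left below it):
  1 left: {10}→1
  2 left: {7,10}→1  {9,10}→1
  3 left: {4,7,10}→1  {7,9,10}→2  {8,9,10}→1
  4 left: {4,7,9,10}→3  {6,8,9,10}→1  {7,8,9,10}→3
  5 left: {4,7,8,9,10}→6  {5,6,8,9,10}→1  {6,7,8,9,10}→4
  6 left: {3,5,6,8,9,10}→1  {4,6,7,8,9,10}→10  {5,6,7,8,9,10}→5
  7 left: {1,3,5,6,8,9,10}→1  {3,5,6,7,8,9,10}→6  {4,5,6,7,8,9,10}→15
  8 left: {1,3,5,6,7,8,9,10}→7  {3,4,5,6,7,8,9,10}→21
  9 left: {1,3,4,5,6,7,8,9,10}→28  {2,3,4,5,6,7,8,9,10}→21
  placing 0:c first → 49 extensions
  placing 1:e first → 21 extensions
total linear extensions = 70

70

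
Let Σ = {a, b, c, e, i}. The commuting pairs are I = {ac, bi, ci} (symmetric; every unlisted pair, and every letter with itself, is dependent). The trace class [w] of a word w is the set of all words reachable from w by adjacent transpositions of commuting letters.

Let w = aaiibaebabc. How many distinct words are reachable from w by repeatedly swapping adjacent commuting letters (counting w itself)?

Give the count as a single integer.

3

#0=a has no predecessor
#1=a depends on [0:a]
#2=i depends on [1:a]
#3=i depends on [2:i]
#4=b depends on [1:a]
#5=a depends on [3:i, 4:b]
#6=e depends on [5:a]
#7=b depends on [6:e]
#8=a depends on [7:b]
#9=b depends on [8:a]
#10=c depends on [9:b]
sources: [0:a]
N(rest) = Σ N(rest − s) over sources s of rest; N(one piece) = 1:
  size 1 → [10]=1
  size 2 → [9,10]=1
  size 3 → [8,9,10]=1
  size 4 → [7,8,9,10]=1
  size 5 → [6,7,8,9,10]=1
  size 6 → [5,6,7,8,9,10]=1
  size 7 → [3,5,6,7,8,9,10]=1  [4,5,6,7,8,9,10]=1
  size 8 → [2,3,5,6,7,8,9,10]=1  [3,4,5,6,7,8,9,10]=2
  size 9 → [2,3,4,5,6,7,8,9,10]=3
  first=0(a) contributes 3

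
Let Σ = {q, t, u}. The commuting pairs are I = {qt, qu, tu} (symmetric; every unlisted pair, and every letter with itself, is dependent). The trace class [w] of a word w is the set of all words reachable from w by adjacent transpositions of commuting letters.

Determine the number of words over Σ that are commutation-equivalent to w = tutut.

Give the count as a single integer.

0(t) covers ∅
1(u) covers ∅
2(t) covers 0:t
3(u) covers 1:u
4(t) covers 2:t
floor of heap: 0:t, 1:u
completions by unplaced set U, small U first (add the entries for U minus each lowest piece of U):
  |U|=1: {3}:1  {4}:1
  |U|=2: {1,3}:1  {2,4}:1  {3,4}:2
  |U|=3: {0,2,4}:1  {1,3,4}:3  {2,3,4}:3
  start at 0(t): 6
  start at 1(u): 4
sum over floor = 10

10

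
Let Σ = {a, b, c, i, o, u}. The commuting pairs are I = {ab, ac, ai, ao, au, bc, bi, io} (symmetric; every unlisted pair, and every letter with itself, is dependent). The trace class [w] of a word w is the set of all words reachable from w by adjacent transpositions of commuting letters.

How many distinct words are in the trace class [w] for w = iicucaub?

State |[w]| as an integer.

8

drop 0:i onto floor
drop 1:i onto {0:i}
drop 2:c onto {1:i}
drop 3:u onto {2:c}
drop 4:c onto {3:u}
drop 5:a onto floor
drop 6:u onto {4:c}
drop 7:b onto {6:u}
ground layer = {0:i, 5:a}
drop-orders for the pieces not yet dropped (sum over which currently-grounded one goes next):
  1 to go: {5} 1  {7} 1
  2 to go: {5,7} 2  {6,7} 1
  3 to go: {4,6,7} 1  {5,6,7} 3
  4 to go: {3,4,6,7} 1  {4,5,6,7} 4
  5 to go: {2,3,4,6,7} 1  {3,4,5,6,7} 5
  6 to go: {1,2,3,4,6,7} 1  {2,3,4,5,6,7} 6
  if 0:i drops first: 7 orders
  if 5:a drops first: 1 orders
heap linearizations: 8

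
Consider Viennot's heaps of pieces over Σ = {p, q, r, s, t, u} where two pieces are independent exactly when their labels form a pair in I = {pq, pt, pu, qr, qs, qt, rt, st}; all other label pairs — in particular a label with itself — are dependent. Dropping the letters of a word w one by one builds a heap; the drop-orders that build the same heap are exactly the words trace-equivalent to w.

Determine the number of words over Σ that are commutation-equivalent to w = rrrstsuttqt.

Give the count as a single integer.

24

piece 0:r — minimal
piece 1:r rests on {0:r}
piece 2:r rests on {1:r}
piece 3:s rests on {2:r}
piece 4:t — minimal
piece 5:s rests on {3:s}
piece 6:u rests on {4:t, 5:s}
piece 7:t rests on {6:u}
piece 8:t rests on {7:t}
piece 9:q rests on {6:u}
piece 10:t rests on {8:t}
minimal pieces: {0:r, 4:t}
ways to finish when only these pieces remain (= sum over removing one remaining piece with nothing left below it):
  1 left: {9}→1  {10}→1
  2 left: {8,10}→1  {9,10}→2
  3 left: {7,8,10}→1  {8,9,10}→3
  4 left: {7,8,9,10}→4
  5 left: {6,7,8,9,10}→4
  6 left: {4,6,7,8,9,10}→4  {5,6,7,8,9,10}→4
  7 left: {3,5,6,7,8,9,10}→4  {4,5,6,7,8,9,10}→8
  8 left: {2,3,5,6,7,8,9,10}→4  {3,4,5,6,7,8,9,10}→12
  9 left: {1,2,3,5,6,7,8,9,10}→4  {2,3,4,5,6,7,8,9,10}→16
  placing 0:r first → 20 extensions
  placing 4:t first → 4 extensions
total linear extensions = 24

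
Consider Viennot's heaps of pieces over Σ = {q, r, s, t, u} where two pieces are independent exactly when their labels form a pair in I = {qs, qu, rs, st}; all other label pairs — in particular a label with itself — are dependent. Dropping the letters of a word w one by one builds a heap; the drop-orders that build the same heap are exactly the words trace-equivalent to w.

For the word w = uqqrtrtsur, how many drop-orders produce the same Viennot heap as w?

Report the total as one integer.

0(u) covers ∅
1(q) covers ∅
2(q) covers 1:q
3(r) covers 0:u, 2:q
4(t) covers 3:r
5(r) covers 4:t
6(t) covers 5:r
7(s) covers 0:u
8(u) covers 6:t, 7:s
9(r) covers 8:u
floor of heap: 0:u, 1:q
completions by unplaced set U, small U first (add the entries for U minus each lowest piece of U):
  |U|=1: {9}:1
  |U|=2: {8,9}:1
  |U|=3: {6,8,9}:1  {7,8,9}:1
  |U|=4: {5,6,8,9}:1  {6,7,8,9}:2
  |U|=5: {4,5,6,8,9}:1  {5,6,7,8,9}:3
  |U|=6: {3,4,5,6,8,9}:1  {4,5,6,7,8,9}:4
  |U|=7: {2,3,4,5,6,8,9}:1  {3,4,5,6,7,8,9}:5
  |U|=8: {0,3,4,5,6,7,8,9}:5  {1,2,3,4,5,6,8,9}:1  {2,3,4,5,6,7,8,9}:6
  start at 0(u): 7
  start at 1(q): 11
sum over floor = 18

18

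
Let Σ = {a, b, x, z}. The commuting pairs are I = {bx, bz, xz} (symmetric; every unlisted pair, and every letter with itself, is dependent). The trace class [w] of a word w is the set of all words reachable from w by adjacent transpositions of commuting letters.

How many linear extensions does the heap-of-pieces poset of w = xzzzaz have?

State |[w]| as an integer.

piece 0:x — minimal
piece 1:z — minimal
piece 2:z rests on {1:z}
piece 3:z rests on {2:z}
piece 4:a rests on {0:x, 3:z}
piece 5:z rests on {4:a}
minimal pieces: {0:x, 1:z}
ways to finish when only these pieces remain (= sum over removing one remaining piece with nothing left below it):
  1 left: {5}→1
  2 left: {4,5}→1
  3 left: {0,4,5}→1  {3,4,5}→1
  4 left: {0,3,4,5}→2  {2,3,4,5}→1
  placing 0:x first → 1 extensions
  placing 1:z first → 3 extensions
total linear extensions = 4

4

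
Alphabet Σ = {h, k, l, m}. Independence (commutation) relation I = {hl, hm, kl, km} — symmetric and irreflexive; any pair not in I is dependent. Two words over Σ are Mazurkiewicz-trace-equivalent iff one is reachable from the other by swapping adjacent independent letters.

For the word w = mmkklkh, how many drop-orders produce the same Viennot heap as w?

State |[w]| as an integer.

35

#0=m has no predecessor
#1=m depends on [0:m]
#2=k has no predecessor
#3=k depends on [2:k]
#4=l depends on [1:m]
#5=k depends on [3:k]
#6=h depends on [5:k]
sources: [0:m, 2:k]
N(rest) = Σ N(rest − s) over sources s of rest; N(one piece) = 1:
  size 1 → [4]=1  [6]=1
  size 2 → [1,4]=1  [4,6]=2  [5,6]=1
  size 3 → [0,1,4]=1  [1,4,6]=3  [3,5,6]=1  [4,5,6]=3
  size 4 → [0,1,4,6]=4  [1,4,5,6]=6  [2,3,5,6]=1  [3,4,5,6]=4
  size 5 → [0,1,4,5,6]=10  [1,3,4,5,6]=10  [2,3,4,5,6]=5
  first=0(m) contributes 15
  first=2(k) contributes 20
|[w]| = 35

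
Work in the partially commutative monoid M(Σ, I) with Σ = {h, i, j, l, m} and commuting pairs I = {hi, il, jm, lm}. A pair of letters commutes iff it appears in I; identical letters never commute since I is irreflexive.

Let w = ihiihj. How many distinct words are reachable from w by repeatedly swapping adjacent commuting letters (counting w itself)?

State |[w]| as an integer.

10

piece 0:i — minimal
piece 1:h — minimal
piece 2:i rests on {0:i}
piece 3:i rests on {2:i}
piece 4:h rests on {1:h}
piece 5:j rests on {3:i, 4:h}
minimal pieces: {0:i, 1:h}
ways to finish when only these pieces remain (= sum over removing one remaining piece with nothing left below it):
  1 left: {5}→1
  2 left: {3,5}→1  {4,5}→1
  3 left: {1,4,5}→1  {2,3,5}→1  {3,4,5}→2
  4 left: {0,2,3,5}→1  {1,3,4,5}→3  {2,3,4,5}→3
  placing 0:i first → 6 extensions
  placing 1:h first → 4 extensions
total linear extensions = 10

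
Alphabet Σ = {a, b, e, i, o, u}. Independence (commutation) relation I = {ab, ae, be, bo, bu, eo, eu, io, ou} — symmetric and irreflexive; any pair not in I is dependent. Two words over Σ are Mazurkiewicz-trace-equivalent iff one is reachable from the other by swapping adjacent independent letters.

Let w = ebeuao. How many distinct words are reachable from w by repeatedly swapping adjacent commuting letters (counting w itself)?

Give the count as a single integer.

#0=e has no predecessor
#1=b has no predecessor
#2=e depends on [0:e]
#3=u has no predecessor
#4=a depends on [3:u]
#5=o depends on [4:a]
sources: [0:e, 1:b, 3:u]
N(rest) = Σ N(rest − s) over sources s of rest; N(one piece) = 1:
  size 1 → [1]=1  [2]=1  [5]=1
  size 2 → [0,2]=1  [1,2]=2  [1,5]=2  [2,5]=2  [4,5]=1
  size 3 → [0,1,2]=3  [0,2,5]=3  [1,2,5]=6  [1,4,5]=3  [2,4,5]=3  [3,4,5]=1
  size 4 → [0,1,2,5]=12  [0,2,4,5]=6  [1,2,4,5]=12  [1,3,4,5]=4  [2,3,4,5]=4
  first=0(e) contributes 20
  first=1(b) contributes 10
  first=3(u) contributes 30
|[w]| = 60

60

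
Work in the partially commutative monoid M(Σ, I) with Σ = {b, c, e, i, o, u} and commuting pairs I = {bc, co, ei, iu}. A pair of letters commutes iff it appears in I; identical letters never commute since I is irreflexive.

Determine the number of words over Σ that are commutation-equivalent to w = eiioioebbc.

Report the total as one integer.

piece 0:e — minimal
piece 1:i — minimal
piece 2:i rests on {1:i}
piece 3:o rests on {0:e, 2:i}
piece 4:i rests on {3:o}
piece 5:o rests on {4:i}
piece 6:e rests on {5:o}
piece 7:b rests on {6:e}
piece 8:b rests on {7:b}
piece 9:c rests on {6:e}
minimal pieces: {0:e, 1:i}
ways to finish when only these pieces remain (= sum over removing one remaining piece with nothing left below it):
  1 left: {8}→1  {9}→1
  2 left: {7,8}→1  {8,9}→2
  3 left: {7,8,9}→3
  4 left: {6,7,8,9}→3
  5 left: {5,6,7,8,9}→3
  6 left: {4,5,6,7,8,9}→3
  7 left: {3,4,5,6,7,8,9}→3
  8 left: {0,3,4,5,6,7,8,9}→3  {2,3,4,5,6,7,8,9}→3
  placing 0:e first → 3 extensions
  placing 1:i first → 6 extensions
total linear extensions = 9

9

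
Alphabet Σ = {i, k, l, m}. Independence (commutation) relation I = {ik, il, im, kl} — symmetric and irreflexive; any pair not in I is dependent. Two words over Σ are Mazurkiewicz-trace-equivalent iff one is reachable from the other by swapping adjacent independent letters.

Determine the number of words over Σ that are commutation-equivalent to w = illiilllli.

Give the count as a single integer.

210

0(i) covers ∅
1(l) covers ∅
2(l) covers 1:l
3(i) covers 0:i
4(i) covers 3:i
5(l) covers 2:l
6(l) covers 5:l
7(l) covers 6:l
8(l) covers 7:l
9(i) covers 4:i
floor of heap: 0:i, 1:l
completions by unplaced set U, small U first (add the entries for U minus each lowest piece of U):
  |U|=1: {8}:1  {9}:1
  |U|=2: {4,9}:1  {7,8}:1  {8,9}:2
  |U|=3: {3,4,9}:1  {4,8,9}:3  {6,7,8}:1  {7,8,9}:3
  |U|=4: {0,3,4,9}:1  {3,4,8,9}:4  {4,7,8,9}:6  {5,6,7,8}:1  {6,7,8,9}:4
  |U|=5: {0,3,4,8,9}:5  {2,5,6,7,8}:1  {3,4,7,8,9}:10  {4,6,7,8,9}:10  {5,6,7,8,9}:5
  |U|=6: {0,3,4,7,8,9}:15  {1,2,5,6,7,8}:1  {2,5,6,7,8,9}:6  {3,4,6,7,8,9}:20  {4,5,6,7,8,9}:15
  |U|=7: {0,3,4,6,7,8,9}:35  {1,2,5,6,7,8,9}:7  {2,4,5,6,7,8,9}:21  {3,4,5,6,7,8,9}:35
  |U|=8: {0,3,4,5,6,7,8,9}:70  {1,2,4,5,6,7,8,9}:28  {2,3,4,5,6,7,8,9}:56
  start at 0(i): 84
  start at 1(l): 126
sum over floor = 210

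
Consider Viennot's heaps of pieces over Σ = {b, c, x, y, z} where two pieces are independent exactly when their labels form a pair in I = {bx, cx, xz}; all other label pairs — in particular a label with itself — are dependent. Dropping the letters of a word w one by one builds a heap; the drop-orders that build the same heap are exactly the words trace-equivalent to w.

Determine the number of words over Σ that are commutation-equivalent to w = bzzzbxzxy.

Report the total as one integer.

drop 0:b onto floor
drop 1:z onto {0:b}
drop 2:z onto {1:z}
drop 3:z onto {2:z}
drop 4:b onto {3:z}
drop 5:x onto floor
drop 6:z onto {4:b}
drop 7:x onto {5:x}
drop 8:y onto {6:z, 7:x}
ground layer = {0:b, 5:x}
drop-orders for the pieces not yet dropped (sum over which currently-grounded one goes next):
  1 to go: {8} 1
  2 to go: {6,8} 1  {7,8} 1
  3 to go: {4,6,8} 1  {5,7,8} 1  {6,7,8} 2
  4 to go: {3,4,6,8} 1  {4,6,7,8} 3  {5,6,7,8} 3
  5 to go: {2,3,4,6,8} 1  {3,4,6,7,8} 4  {4,5,6,7,8} 6
  6 to go: {1,2,3,4,6,8} 1  {2,3,4,6,7,8} 5  {3,4,5,6,7,8} 10
  7 to go: {0,1,2,3,4,6,8} 1  {1,2,3,4,6,7,8} 6  {2,3,4,5,6,7,8} 15
  if 0:b drops first: 21 orders
  if 5:x drops first: 7 orders
heap linearizations: 28

28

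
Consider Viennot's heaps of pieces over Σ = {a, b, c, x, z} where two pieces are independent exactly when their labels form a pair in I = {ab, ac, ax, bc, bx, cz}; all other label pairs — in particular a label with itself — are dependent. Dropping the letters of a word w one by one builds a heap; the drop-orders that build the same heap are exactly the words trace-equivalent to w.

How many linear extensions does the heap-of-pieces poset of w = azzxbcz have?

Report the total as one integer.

5

drop 0:a onto floor
drop 1:z onto {0:a}
drop 2:z onto {1:z}
drop 3:x onto {2:z}
drop 4:b onto {2:z}
drop 5:c onto {3:x}
drop 6:z onto {3:x, 4:b}
ground layer = {0:a}
drop-orders for the pieces not yet dropped (sum over which currently-grounded one goes next):
  1 to go: {5} 1  {6} 1
  2 to go: {4,6} 1  {5,6} 2
  3 to go: {3,5,6} 2  {4,5,6} 3
  4 to go: {3,4,5,6} 5
  5 to go: {2,3,4,5,6} 5
  if 0:a drops first: 5 orders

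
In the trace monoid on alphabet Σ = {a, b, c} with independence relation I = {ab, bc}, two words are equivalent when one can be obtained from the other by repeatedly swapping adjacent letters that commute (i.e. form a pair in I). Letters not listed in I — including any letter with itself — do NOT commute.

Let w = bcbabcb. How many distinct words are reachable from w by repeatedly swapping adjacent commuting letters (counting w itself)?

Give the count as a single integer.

piece 0:b — minimal
piece 1:c — minimal
piece 2:b rests on {0:b}
piece 3:a rests on {1:c}
piece 4:b rests on {2:b}
piece 5:c rests on {3:a}
piece 6:b rests on {4:b}
minimal pieces: {0:b, 1:c}
ways to finish when only these pieces remain (= sum over removing one remaining piece with nothing left below it):
  1 left: {5}→1  {6}→1
  2 left: {3,5}→1  {4,6}→1  {5,6}→2
  3 left: {1,3,5}→1  {2,4,6}→1  {3,5,6}→3  {4,5,6}→3
  4 left: {0,2,4,6}→1  {1,3,5,6}→4  {2,4,5,6}→4  {3,4,5,6}→6
  5 left: {0,2,4,5,6}→5  {1,3,4,5,6}→10  {2,3,4,5,6}→10
  placing 0:b first → 20 extensions
  placing 1:c first → 15 extensions
total linear extensions = 35

35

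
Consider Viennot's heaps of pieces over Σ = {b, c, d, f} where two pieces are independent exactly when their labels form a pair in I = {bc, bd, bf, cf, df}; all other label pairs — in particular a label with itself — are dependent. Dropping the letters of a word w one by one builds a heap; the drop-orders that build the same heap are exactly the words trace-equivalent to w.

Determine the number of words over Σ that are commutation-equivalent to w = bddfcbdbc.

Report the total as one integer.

504

0(b) covers ∅
1(d) covers ∅
2(d) covers 1:d
3(f) covers ∅
4(c) covers 2:d
5(b) covers 0:b
6(d) covers 4:c
7(b) covers 5:b
8(c) covers 6:d
floor of heap: 0:b, 1:d, 3:f
completions by unplaced set U, small U first (add the entries for U minus each lowest piece of U):
  |U|=1: {3}:1  {7}:1  {8}:1
  |U|=2: {3,7}:2  {3,8}:2  {5,7}:1  {6,8}:1  {7,8}:2
  |U|=3: {0,5,7}:1  {3,5,7}:3  {3,6,8}:3  {3,7,8}:6  {4,6,8}:1  {5,7,8}:3  {6,7,8}:3
  |U|=4: {0,3,5,7}:4  {0,5,7,8}:4  {2,4,6,8}:1  {3,4,6,8}:4  {3,5,7,8}:12  {3,6,7,8}:12  {4,6,7,8}:4  {5,6,7,8}:6
  |U|=5: {0,3,5,7,8}:20  {0,5,6,7,8}:10  {1,2,4,6,8}:1  {2,3,4,6,8}:5  {2,4,6,7,8}:5  {3,4,6,7,8}:20  {3,5,6,7,8}:30  {4,5,6,7,8}:10
  |U|=6: {0,3,5,6,7,8}:60  {0,4,5,6,7,8}:20  {1,2,3,4,6,8}:6  {1,2,4,6,7,8}:6  {2,3,4,6,7,8}:30  {2,4,5,6,7,8}:15  {3,4,5,6,7,8}:60
  |U|=7: {0,2,4,5,6,7,8}:35  {0,3,4,5,6,7,8}:140  {1,2,3,4,6,7,8}:42  {1,2,4,5,6,7,8}:21  {2,3,4,5,6,7,8}:105
  start at 0(b): 168
  start at 1(d): 280
  start at 3(f): 56
sum over floor = 504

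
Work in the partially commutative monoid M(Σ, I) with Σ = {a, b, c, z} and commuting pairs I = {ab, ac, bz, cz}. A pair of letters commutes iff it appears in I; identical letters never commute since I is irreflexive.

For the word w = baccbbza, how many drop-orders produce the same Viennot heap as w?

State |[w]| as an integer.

#0=b has no predecessor
#1=a has no predecessor
#2=c depends on [0:b]
#3=c depends on [2:c]
#4=b depends on [3:c]
#5=b depends on [4:b]
#6=z depends on [1:a]
#7=a depends on [6:z]
sources: [0:b, 1:a]
N(rest) = Σ N(rest − s) over sources s of rest; N(one piece) = 1:
  size 1 → [5]=1  [7]=1
  size 2 → [4,5]=1  [5,7]=2  [6,7]=1
  size 3 → [1,6,7]=1  [3,4,5]=1  [4,5,7]=3  [5,6,7]=3
  size 4 → [1,5,6,7]=4  [2,3,4,5]=1  [3,4,5,7]=4  [4,5,6,7]=6
  size 5 → [0,2,3,4,5]=1  [1,4,5,6,7]=10  [2,3,4,5,7]=5  [3,4,5,6,7]=10
  size 6 → [0,2,3,4,5,7]=6  [1,3,4,5,6,7]=20  [2,3,4,5,6,7]=15
  first=0(b) contributes 35
  first=1(a) contributes 21
|[w]| = 56

56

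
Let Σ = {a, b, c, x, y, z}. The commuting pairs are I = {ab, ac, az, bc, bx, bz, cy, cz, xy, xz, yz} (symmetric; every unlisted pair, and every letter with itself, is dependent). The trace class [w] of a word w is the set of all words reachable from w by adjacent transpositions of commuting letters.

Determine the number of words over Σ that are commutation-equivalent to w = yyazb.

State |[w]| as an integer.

10

drop 0:y onto floor
drop 1:y onto {0:y}
drop 2:a onto {1:y}
drop 3:z onto floor
drop 4:b onto {1:y}
ground layer = {0:y, 3:z}
drop-orders for the pieces not yet dropped (sum over which currently-grounded one goes next):
  1 to go: {2} 1  {3} 1  {4} 1
  2 to go: {2,3} 2  {2,4} 2  {3,4} 2
  3 to go: {1,2,4} 2  {2,3,4} 6
  if 0:y drops first: 8 orders
  if 3:z drops first: 2 orders
heap linearizations: 10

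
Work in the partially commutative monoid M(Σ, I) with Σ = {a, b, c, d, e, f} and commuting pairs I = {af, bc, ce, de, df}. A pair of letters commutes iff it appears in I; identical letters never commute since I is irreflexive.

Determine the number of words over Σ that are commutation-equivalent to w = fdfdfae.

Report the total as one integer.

20

#0=f has no predecessor
#1=d has no predecessor
#2=f depends on [0:f]
#3=d depends on [1:d]
#4=f depends on [2:f]
#5=a depends on [3:d]
#6=e depends on [4:f, 5:a]
sources: [0:f, 1:d]
N(rest) = Σ N(rest − s) over sources s of rest; N(one piece) = 1:
  size 1 → [6]=1
  size 2 → [4,6]=1  [5,6]=1
  size 3 → [2,4,6]=1  [3,5,6]=1  [4,5,6]=2
  size 4 → [0,2,4,6]=1  [1,3,5,6]=1  [2,4,5,6]=3  [3,4,5,6]=3
  size 5 → [0,2,4,5,6]=4  [1,3,4,5,6]=4  [2,3,4,5,6]=6
  first=0(f) contributes 10
  first=1(d) contributes 10
|[w]| = 20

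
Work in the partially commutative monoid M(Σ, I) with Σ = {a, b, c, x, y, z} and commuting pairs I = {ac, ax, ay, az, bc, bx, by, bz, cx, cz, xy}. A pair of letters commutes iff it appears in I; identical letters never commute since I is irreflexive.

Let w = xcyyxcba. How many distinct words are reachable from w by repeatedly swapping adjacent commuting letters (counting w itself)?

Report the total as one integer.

piece 0:x — minimal
piece 1:c — minimal
piece 2:y rests on {1:c}
piece 3:y rests on {2:y}
piece 4:x rests on {0:x}
piece 5:c rests on {3:y}
piece 6:b — minimal
piece 7:a rests on {6:b}
minimal pieces: {0:x, 1:c, 6:b}
ways to finish when only these pieces remain (= sum over removing one remaining piece with nothing left below it):
  1 left: {4}→1  {5}→1  {7}→1
  2 left: {0,4}→1  {3,5}→1  {4,5}→2  {4,7}→2  {5,7}→2  {6,7}→1
  3 left: {0,4,5}→3  {0,4,7}→3  {2,3,5}→1  {3,4,5}→3  {3,5,7}→3  {4,5,7}→6  {4,6,7}→3  {5,6,7}→3
  4 left: {0,3,4,5}→6  {0,4,5,7}→12  {0,4,6,7}→6  {1,2,3,5}→1  {2,3,4,5}→4  {2,3,5,7}→4  {3,4,5,7}→12  {3,5,6,7}→6  {4,5,6,7}→12
  5 left: {0,2,3,4,5}→10  {0,3,4,5,7}→30  {0,4,5,6,7}→30  {1,2,3,4,5}→5  {1,2,3,5,7}→5  {2,3,4,5,7}→20  {2,3,5,6,7}→10  {3,4,5,6,7}→30
  6 left: {0,1,2,3,4,5}→15  {0,2,3,4,5,7}→60  {0,3,4,5,6,7}→90  {1,2,3,4,5,7}→30  {1,2,3,5,6,7}→15  {2,3,4,5,6,7}→60
  placing 0:x first → 105 extensions
  placing 1:c first → 210 extensions
  placing 6:b first → 105 extensions
total linear extensions = 420

420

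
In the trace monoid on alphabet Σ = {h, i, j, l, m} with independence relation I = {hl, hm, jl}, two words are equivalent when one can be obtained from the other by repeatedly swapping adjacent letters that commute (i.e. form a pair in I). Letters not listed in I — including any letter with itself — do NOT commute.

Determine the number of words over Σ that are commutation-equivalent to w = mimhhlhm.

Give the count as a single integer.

piece 0:m — minimal
piece 1:i rests on {0:m}
piece 2:m rests on {1:i}
piece 3:h rests on {1:i}
piece 4:h rests on {3:h}
piece 5:l rests on {2:m}
piece 6:h rests on {4:h}
piece 7:m rests on {5:l}
minimal pieces: {0:m}
ways to finish when only these pieces remain (= sum over removing one remaining piece with nothing left below it):
  1 left: {6}→1  {7}→1
  2 left: {4,6}→1  {5,7}→1  {6,7}→2
  3 left: {2,5,7}→1  {3,4,6}→1  {4,6,7}→3  {5,6,7}→3
  4 left: {2,5,6,7}→4  {3,4,6,7}→4  {4,5,6,7}→6
  5 left: {2,4,5,6,7}→10  {3,4,5,6,7}→10
  6 left: {2,3,4,5,6,7}→20
  placing 0:m first → 20 extensions

20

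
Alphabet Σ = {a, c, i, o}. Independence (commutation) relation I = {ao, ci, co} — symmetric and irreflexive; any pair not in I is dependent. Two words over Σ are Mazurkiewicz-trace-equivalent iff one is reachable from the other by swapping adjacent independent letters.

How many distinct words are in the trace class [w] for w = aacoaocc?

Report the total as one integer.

28

piece 0:a — minimal
piece 1:a rests on {0:a}
piece 2:c rests on {1:a}
piece 3:o — minimal
piece 4:a rests on {2:c}
piece 5:o rests on {3:o}
piece 6:c rests on {4:a}
piece 7:c rests on {6:c}
minimal pieces: {0:a, 3:o}
ways to finish when only these pieces remain (= sum over removing one remaining piece with nothing left below it):
  1 left: {5}→1  {7}→1
  2 left: {3,5}→1  {5,7}→2  {6,7}→1
  3 left: {3,5,7}→3  {4,6,7}→1  {5,6,7}→3
  4 left: {2,4,6,7}→1  {3,5,6,7}→6  {4,5,6,7}→4
  5 left: {1,2,4,6,7}→1  {2,4,5,6,7}→5  {3,4,5,6,7}→10
  6 left: {0,1,2,4,6,7}→1  {1,2,4,5,6,7}→6  {2,3,4,5,6,7}→15
  placing 0:a first → 21 extensions
  placing 3:o first → 7 extensions
total linear extensions = 28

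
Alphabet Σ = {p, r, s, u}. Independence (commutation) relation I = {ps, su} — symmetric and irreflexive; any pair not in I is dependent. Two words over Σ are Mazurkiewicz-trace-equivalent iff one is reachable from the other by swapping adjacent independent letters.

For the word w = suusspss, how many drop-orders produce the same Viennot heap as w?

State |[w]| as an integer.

56

#0=s has no predecessor
#1=u has no predecessor
#2=u depends on [1:u]
#3=s depends on [0:s]
#4=s depends on [3:s]
#5=p depends on [2:u]
#6=s depends on [4:s]
#7=s depends on [6:s]
sources: [0:s, 1:u]
N(rest) = Σ N(rest − s) over sources s of rest; N(one piece) = 1:
  size 1 → [5]=1  [7]=1
  size 2 → [2,5]=1  [5,7]=2  [6,7]=1
  size 3 → [1,2,5]=1  [2,5,7]=3  [4,6,7]=1  [5,6,7]=3
  size 4 → [1,2,5,7]=4  [2,5,6,7]=6  [3,4,6,7]=1  [4,5,6,7]=4
  size 5 → [0,3,4,6,7]=1  [1,2,5,6,7]=10  [2,4,5,6,7]=10  [3,4,5,6,7]=5
  size 6 → [0,3,4,5,6,7]=6  [1,2,4,5,6,7]=20  [2,3,4,5,6,7]=15
  first=0(s) contributes 35
  first=1(u) contributes 21
|[w]| = 56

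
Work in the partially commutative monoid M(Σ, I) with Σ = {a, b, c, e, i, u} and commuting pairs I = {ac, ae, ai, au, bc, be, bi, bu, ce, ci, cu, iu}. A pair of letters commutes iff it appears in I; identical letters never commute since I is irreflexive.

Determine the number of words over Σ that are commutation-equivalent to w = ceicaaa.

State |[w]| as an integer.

drop 0:c onto floor
drop 1:e onto floor
drop 2:i onto {1:e}
drop 3:c onto {0:c}
drop 4:a onto floor
drop 5:a onto {4:a}
drop 6:a onto {5:a}
ground layer = {0:c, 1:e, 4:a}
drop-orders for the pieces not yet dropped (sum over which currently-grounded one goes next):
  1 to go: {2} 1  {3} 1  {6} 1
  2 to go: {0,3} 1  {1,2} 1  {2,3} 2  {2,6} 2  {3,6} 2  {5,6} 1
  3 to go: {0,2,3} 3  {0,3,6} 3  {1,2,3} 3  {1,2,6} 3  {2,3,6} 6  {2,5,6} 3  {3,5,6} 3  {4,5,6} 1
  4 to go: {0,1,2,3} 6  {0,2,3,6} 12  {0,3,5,6} 6  {1,2,3,6} 12  {1,2,5,6} 6  {2,3,5,6} 12  {2,4,5,6} 4  {3,4,5,6} 4
  5 to go: {0,1,2,3,6} 30  {0,2,3,5,6} 30  {0,3,4,5,6} 10  {1,2,3,5,6} 30  {1,2,4,5,6} 10  {2,3,4,5,6} 20
  if 0:c drops first: 60 orders
  if 1:e drops first: 60 orders
  if 4:a drops first: 90 orders
heap linearizations: 210

210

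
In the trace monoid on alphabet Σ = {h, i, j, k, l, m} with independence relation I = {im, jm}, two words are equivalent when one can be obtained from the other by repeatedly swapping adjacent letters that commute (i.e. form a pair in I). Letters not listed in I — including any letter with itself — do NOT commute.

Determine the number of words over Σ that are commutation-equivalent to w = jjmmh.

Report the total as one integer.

6

#0=j has no predecessor
#1=j depends on [0:j]
#2=m has no predecessor
#3=m depends on [2:m]
#4=h depends on [1:j, 3:m]
sources: [0:j, 2:m]
N(rest) = Σ N(rest − s) over sources s of rest; N(one piece) = 1:
  size 1 → [4]=1
  size 2 → [1,4]=1  [3,4]=1
  size 3 → [0,1,4]=1  [1,3,4]=2  [2,3,4]=1
  first=0(j) contributes 3
  first=2(m) contributes 3
|[w]| = 6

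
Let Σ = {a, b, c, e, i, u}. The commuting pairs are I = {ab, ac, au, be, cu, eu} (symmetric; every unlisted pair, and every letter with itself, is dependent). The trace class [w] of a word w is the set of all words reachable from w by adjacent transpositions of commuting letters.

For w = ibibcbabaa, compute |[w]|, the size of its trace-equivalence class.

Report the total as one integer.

35

0(i) covers ∅
1(b) covers 0:i
2(i) covers 1:b
3(b) covers 2:i
4(c) covers 3:b
5(b) covers 4:c
6(a) covers 2:i
7(b) covers 5:b
8(a) covers 6:a
9(a) covers 8:a
floor of heap: 0:i
completions by unplaced set U, small U first (add the entries for U minus each lowest piece of U):
  |U|=1: {7}:1  {9}:1
  |U|=2: {5,7}:1  {7,9}:2  {8,9}:1
  |U|=3: {4,5,7}:1  {5,7,9}:3  {6,8,9}:1  {7,8,9}:3
  |U|=4: {3,4,5,7}:1  {4,5,7,9}:4  {5,7,8,9}:6  {6,7,8,9}:4
  |U|=5: {3,4,5,7,9}:5  {4,5,7,8,9}:10  {5,6,7,8,9}:10
  |U|=6: {3,4,5,7,8,9}:15  {4,5,6,7,8,9}:20
  |U|=7: {3,4,5,6,7,8,9}:35
  |U|=8: {2,3,4,5,6,7,8,9}:35
  start at 0(i): 35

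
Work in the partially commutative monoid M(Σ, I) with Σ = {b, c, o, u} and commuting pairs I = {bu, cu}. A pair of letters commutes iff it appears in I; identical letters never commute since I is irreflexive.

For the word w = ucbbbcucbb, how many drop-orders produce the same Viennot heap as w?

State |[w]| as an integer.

45

#0=u has no predecessor
#1=c has no predecessor
#2=b depends on [1:c]
#3=b depends on [2:b]
#4=b depends on [3:b]
#5=c depends on [4:b]
#6=u depends on [0:u]
#7=c depends on [5:c]
#8=b depends on [7:c]
#9=b depends on [8:b]
sources: [0:u, 1:c]
N(rest) = Σ N(rest − s) over sources s of rest; N(one piece) = 1:
  size 1 → [6]=1  [9]=1
  size 2 → [0,6]=1  [6,9]=2  [8,9]=1
  size 3 → [0,6,9]=3  [6,8,9]=3  [7,8,9]=1
  size 4 → [0,6,8,9]=6  [5,7,8,9]=1  [6,7,8,9]=4
  size 5 → [0,6,7,8,9]=10  [4,5,7,8,9]=1  [5,6,7,8,9]=5
  size 6 → [0,5,6,7,8,9]=15  [3,4,5,7,8,9]=1  [4,5,6,7,8,9]=6
  size 7 → [0,4,5,6,7,8,9]=21  [2,3,4,5,7,8,9]=1  [3,4,5,6,7,8,9]=7
  size 8 → [0,3,4,5,6,7,8,9]=28  [1,2,3,4,5,7,8,9]=1  [2,3,4,5,6,7,8,9]=8
  first=0(u) contributes 9
  first=1(c) contributes 36
|[w]| = 45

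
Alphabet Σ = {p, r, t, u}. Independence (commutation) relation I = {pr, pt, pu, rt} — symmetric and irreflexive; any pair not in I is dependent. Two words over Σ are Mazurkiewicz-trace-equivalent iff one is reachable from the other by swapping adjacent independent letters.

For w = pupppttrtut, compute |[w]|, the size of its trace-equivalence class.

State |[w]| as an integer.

#0=p has no predecessor
#1=u has no predecessor
#2=p depends on [0:p]
#3=p depends on [2:p]
#4=p depends on [3:p]
#5=t depends on [1:u]
#6=t depends on [5:t]
#7=r depends on [1:u]
#8=t depends on [6:t]
#9=u depends on [7:r, 8:t]
#10=t depends on [9:u]
sources: [0:p, 1:u]
N(rest) = Σ N(rest − s) over sources s of rest; N(one piece) = 1:
  size 1 → [4]=1  [10]=1
  size 2 → [3,4]=1  [4,10]=2  [9,10]=1
  size 3 → [2,3,4]=1  [3,4,10]=3  [4,9,10]=3  [7,9,10]=1  [8,9,10]=1
  size 4 → [0,2,3,4]=1  [2,3,4,10]=4  [3,4,9,10]=6  [4,7,9,10]=4  [4,8,9,10]=4  [6,8,9,10]=1  [7,8,9,10]=2
  size 5 → [0,2,3,4,10]=5  [2,3,4,9,10]=10  [3,4,7,9,10]=10  [3,4,8,9,10]=10  [4,6,8,9,10]=5  [4,7,8,9,10]=10  [5,6,8,9,10]=1  [6,7,8,9,10]=3
  size 6 → [0,2,3,4,9,10]=15  [2,3,4,7,9,10]=20  [2,3,4,8,9,10]=20  [3,4,6,8,9,10]=15  [3,4,7,8,9,10]=30  [4,5,6,8,9,10]=6  [4,6,7,8,9,10]=18  [5,6,7,8,9,10]=4
  size 7 → [0,2,3,4,7,9,10]=35  [0,2,3,4,8,9,10]=35  [1,5,6,7,8,9,10]=4  [2,3,4,6,8,9,10]=35  [2,3,4,7,8,9,10]=70  [3,4,5,6,8,9,10]=21  [3,4,6,7,8,9,10]=63  [4,5,6,7,8,9,10]=28
  size 8 → [0,2,3,4,6,8,9,10]=70  [0,2,3,4,7,8,9,10]=140  [1,4,5,6,7,8,9,10]=32  [2,3,4,5,6,8,9,10]=56  [2,3,4,6,7,8,9,10]=168  [3,4,5,6,7,8,9,10]=112
  size 9 → [0,2,3,4,5,6,8,9,10]=126  [0,2,3,4,6,7,8,9,10]=378  [1,3,4,5,6,7,8,9,10]=144  [2,3,4,5,6,7,8,9,10]=336
  first=0(p) contributes 480
  first=1(u) contributes 840
|[w]| = 1320

1320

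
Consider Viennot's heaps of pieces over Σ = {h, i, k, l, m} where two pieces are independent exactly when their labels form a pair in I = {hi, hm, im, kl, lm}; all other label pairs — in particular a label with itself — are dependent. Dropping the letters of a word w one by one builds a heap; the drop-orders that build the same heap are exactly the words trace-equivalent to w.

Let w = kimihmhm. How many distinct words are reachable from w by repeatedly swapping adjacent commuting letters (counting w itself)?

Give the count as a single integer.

0(k) covers ∅
1(i) covers 0:k
2(m) covers 0:k
3(i) covers 1:i
4(h) covers 0:k
5(m) covers 2:m
6(h) covers 4:h
7(m) covers 5:m
floor of heap: 0:k
completions by unplaced set U, small U first (add the entries for U minus each lowest piece of U):
  |U|=1: {3}:1  {6}:1  {7}:1
  |U|=2: {1,3}:1  {3,6}:2  {3,7}:2  {4,6}:1  {5,7}:1  {6,7}:2
  |U|=3: {1,3,6}:3  {1,3,7}:3  {2,5,7}:1  {3,4,6}:3  {3,5,7}:3  {3,6,7}:6  {4,6,7}:3  {5,6,7}:3
  |U|=4: {1,3,4,6}:6  {1,3,5,7}:6  {1,3,6,7}:12  {2,3,5,7}:4  {2,5,6,7}:4  {3,4,6,7}:12  {3,5,6,7}:12  {4,5,6,7}:6
  |U|=5: {1,2,3,5,7}:10  {1,3,4,6,7}:30  {1,3,5,6,7}:30  {2,3,5,6,7}:20  {2,4,5,6,7}:10  {3,4,5,6,7}:30
  |U|=6: {1,2,3,5,6,7}:60  {1,3,4,5,6,7}:90  {2,3,4,5,6,7}:60
  start at 0(k): 210

210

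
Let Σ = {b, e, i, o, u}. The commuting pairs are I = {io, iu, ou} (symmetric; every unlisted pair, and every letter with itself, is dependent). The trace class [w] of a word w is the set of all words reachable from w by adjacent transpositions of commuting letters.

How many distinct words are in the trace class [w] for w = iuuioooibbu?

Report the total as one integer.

560

drop 0:i onto floor
drop 1:u onto floor
drop 2:u onto {1:u}
drop 3:i onto {0:i}
drop 4:o onto floor
drop 5:o onto {4:o}
drop 6:o onto {5:o}
drop 7:i onto {3:i}
drop 8:b onto {2:u, 6:o, 7:i}
drop 9:b onto {8:b}
drop 10:u onto {9:b}
ground layer = {0:i, 1:u, 4:o}
drop-orders for the pieces not yet dropped (sum over which currently-grounded one goes next):
  1 to go: {10} 1
  2 to go: {9,10} 1
  3 to go: {8,9,10} 1
  4 to go: {2,8,9,10} 1  {6,8,9,10} 1  {7,8,9,10} 1
  5 to go: {1,2,8,9,10} 1  {2,6,8,9,10} 2  {2,7,8,9,10} 2  {3,7,8,9,10} 1  {5,6,8,9,10} 1  {6,7,8,9,10} 2
  6 to go: {0,3,7,8,9,10} 1  {1,2,6,8,9,10} 3  {1,2,7,8,9,10} 3  {2,3,7,8,9,10} 3  {2,5,6,8,9,10} 3  {2,6,7,8,9,10} 6  {3,6,7,8,9,10} 3  {4,5,6,8,9,10} 1  {5,6,7,8,9,10} 3
  7 to go: {0,2,3,7,8,9,10} 4  {0,3,6,7,8,9,10} 4  {1,2,3,7,8,9,10} 6  {1,2,5,6,8,9,10} 6  {1,2,6,7,8,9,10} 12  {2,3,6,7,8,9,10} 12  {2,4,5,6,8,9,10} 4  {2,5,6,7,8,9,10} 12  {3,5,6,7,8,9,10} 6  {4,5,6,7,8,9,10} 4
  8 to go: {0,1,2,3,7,8,9,10} 10  {0,2,3,6,7,8,9,10} 20  {0,3,5,6,7,8,9,10} 10  {1,2,3,6,7,8,9,10} 30  {1,2,4,5,6,8,9,10} 10  {1,2,5,6,7,8,9,10} 30  {2,3,5,6,7,8,9,10} 30  {2,4,5,6,7,8,9,10} 20  {3,4,5,6,7,8,9,10} 10
  9 to go: {0,1,2,3,6,7,8,9,10} 60  {0,2,3,5,6,7,8,9,10} 60  {0,3,4,5,6,7,8,9,10} 20  {1,2,3,5,6,7,8,9,10} 90  {1,2,4,5,6,7,8,9,10} 60  {2,3,4,5,6,7,8,9,10} 60
  if 0:i drops first: 210 orders
  if 1:u drops first: 140 orders
  if 4:o drops first: 210 orders
heap linearizations: 560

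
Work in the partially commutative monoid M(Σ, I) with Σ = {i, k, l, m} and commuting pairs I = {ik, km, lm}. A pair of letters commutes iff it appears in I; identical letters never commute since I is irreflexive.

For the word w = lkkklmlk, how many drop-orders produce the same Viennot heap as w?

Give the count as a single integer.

8

0(l) covers ∅
1(k) covers 0:l
2(k) covers 1:k
3(k) covers 2:k
4(l) covers 3:k
5(m) covers ∅
6(l) covers 4:l
7(k) covers 6:l
floor of heap: 0:l, 5:m
completions by unplaced set U, small U first (add the entries for U minus each lowest piece of U):
  |U|=1: {5}:1  {7}:1
  |U|=2: {5,7}:2  {6,7}:1
  |U|=3: {4,6,7}:1  {5,6,7}:3
  |U|=4: {3,4,6,7}:1  {4,5,6,7}:4
  |U|=5: {2,3,4,6,7}:1  {3,4,5,6,7}:5
  |U|=6: {1,2,3,4,6,7}:1  {2,3,4,5,6,7}:6
  start at 0(l): 7
  start at 5(m): 1
sum over floor = 8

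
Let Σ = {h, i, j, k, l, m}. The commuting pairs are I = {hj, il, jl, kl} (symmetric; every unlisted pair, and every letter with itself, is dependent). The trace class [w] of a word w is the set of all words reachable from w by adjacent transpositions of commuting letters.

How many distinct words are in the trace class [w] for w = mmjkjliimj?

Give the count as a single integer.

6

#0=m has no predecessor
#1=m depends on [0:m]
#2=j depends on [1:m]
#3=k depends on [2:j]
#4=j depends on [3:k]
#5=l depends on [1:m]
#6=i depends on [4:j]
#7=i depends on [6:i]
#8=m depends on [5:l, 7:i]
#9=j depends on [8:m]
sources: [0:m]
N(rest) = Σ N(rest − s) over sources s of rest; N(one piece) = 1:
  size 1 → [9]=1
  size 2 → [8,9]=1
  size 3 → [5,8,9]=1  [7,8,9]=1
  size 4 → [5,7,8,9]=2  [6,7,8,9]=1
  size 5 → [4,6,7,8,9]=1  [5,6,7,8,9]=3
  size 6 → [3,4,6,7,8,9]=1  [4,5,6,7,8,9]=4
  size 7 → [2,3,4,6,7,8,9]=1  [3,4,5,6,7,8,9]=5
  size 8 → [2,3,4,5,6,7,8,9]=6
  first=0(m) contributes 6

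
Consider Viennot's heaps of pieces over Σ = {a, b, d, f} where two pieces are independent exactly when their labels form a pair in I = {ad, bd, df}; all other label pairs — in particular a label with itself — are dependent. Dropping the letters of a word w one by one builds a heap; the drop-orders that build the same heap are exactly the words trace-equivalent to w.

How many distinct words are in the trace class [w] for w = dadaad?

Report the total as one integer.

20

#0=d has no predecessor
#1=a has no predecessor
#2=d depends on [0:d]
#3=a depends on [1:a]
#4=a depends on [3:a]
#5=d depends on [2:d]
sources: [0:d, 1:a]
N(rest) = Σ N(rest − s) over sources s of rest; N(one piece) = 1:
  size 1 → [4]=1  [5]=1
  size 2 → [2,5]=1  [3,4]=1  [4,5]=2
  size 3 → [0,2,5]=1  [1,3,4]=1  [2,4,5]=3  [3,4,5]=3
  size 4 → [0,2,4,5]=4  [1,3,4,5]=4  [2,3,4,5]=6
  first=0(d) contributes 10
  first=1(a) contributes 10
|[w]| = 20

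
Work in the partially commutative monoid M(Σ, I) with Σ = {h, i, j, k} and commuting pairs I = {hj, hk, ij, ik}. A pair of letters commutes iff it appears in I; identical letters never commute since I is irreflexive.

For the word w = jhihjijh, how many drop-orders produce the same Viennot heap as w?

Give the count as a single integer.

drop 0:j onto floor
drop 1:h onto floor
drop 2:i onto {1:h}
drop 3:h onto {2:i}
drop 4:j onto {0:j}
drop 5:i onto {3:h}
drop 6:j onto {4:j}
drop 7:h onto {5:i}
ground layer = {0:j, 1:h}
drop-orders for the pieces not yet dropped (sum over which currently-grounded one goes next):
  1 to go: {6} 1  {7} 1
  2 to go: {4,6} 1  {5,7} 1  {6,7} 2
  3 to go: {0,4,6} 1  {3,5,7} 1  {4,6,7} 3  {5,6,7} 3
  4 to go: {0,4,6,7} 4  {2,3,5,7} 1  {3,5,6,7} 4  {4,5,6,7} 6
  5 to go: {0,4,5,6,7} 10  {1,2,3,5,7} 1  {2,3,5,6,7} 5  {3,4,5,6,7} 10
  6 to go: {0,3,4,5,6,7} 20  {1,2,3,5,6,7} 6  {2,3,4,5,6,7} 15
  if 0:j drops first: 21 orders
  if 1:h drops first: 35 orders
heap linearizations: 56

56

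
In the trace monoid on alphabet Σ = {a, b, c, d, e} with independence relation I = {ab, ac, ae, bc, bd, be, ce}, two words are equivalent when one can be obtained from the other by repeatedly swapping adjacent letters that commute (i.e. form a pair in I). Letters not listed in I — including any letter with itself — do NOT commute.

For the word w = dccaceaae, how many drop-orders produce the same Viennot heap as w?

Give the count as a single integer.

drop 0:d onto floor
drop 1:c onto {0:d}
drop 2:c onto {1:c}
drop 3:a onto {0:d}
drop 4:c onto {2:c}
drop 5:e onto {0:d}
drop 6:a onto {3:a}
drop 7:a onto {6:a}
drop 8:e onto {5:e}
ground layer = {0:d}
drop-orders for the pieces not yet dropped (sum over which currently-grounded one goes next):
  1 to go: {4} 1  {7} 1  {8} 1
  2 to go: {2,4} 1  {4,7} 2  {4,8} 2  {5,8} 1  {6,7} 1  {7,8} 2
  3 to go: {1,2,4} 1  {2,4,7} 3  {2,4,8} 3  {3,6,7} 1  {4,5,8} 3  {4,6,7} 3  {4,7,8} 6  {5,7,8} 3  {6,7,8} 3
  4 to go: {1,2,4,7} 4  {1,2,4,8} 4  {2,4,5,8} 6  {2,4,6,7} 6  {2,4,7,8} 12  {3,4,6,7} 4  {3,6,7,8} 4  {4,5,7,8} 12  {4,6,7,8} 12  {5,6,7,8} 6
  5 to go: {1,2,4,5,8} 10  {1,2,4,6,7} 10  {1,2,4,7,8} 20  {2,3,4,6,7} 10  {2,4,5,7,8} 30  {2,4,6,7,8} 30  {3,4,6,7,8} 20  {3,5,6,7,8} 10  {4,5,6,7,8} 30
  6 to go: {1,2,3,4,6,7} 20  {1,2,4,5,7,8} 60  {1,2,4,6,7,8} 60  {2,3,4,6,7,8} 60  {2,4,5,6,7,8} 90  {3,4,5,6,7,8} 60
  7 to go: {1,2,3,4,6,7,8} 140  {1,2,4,5,6,7,8} 210  {2,3,4,5,6,7,8} 210
  if 0:d drops first: 560 orders

560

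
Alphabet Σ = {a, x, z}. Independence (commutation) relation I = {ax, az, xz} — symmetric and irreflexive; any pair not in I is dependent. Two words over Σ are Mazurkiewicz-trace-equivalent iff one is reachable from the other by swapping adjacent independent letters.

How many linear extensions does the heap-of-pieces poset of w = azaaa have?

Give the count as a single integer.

5

drop 0:a onto floor
drop 1:z onto floor
drop 2:a onto {0:a}
drop 3:a onto {2:a}
drop 4:a onto {3:a}
ground layer = {0:a, 1:z}
drop-orders for the pieces not yet dropped (sum over which currently-grounded one goes next):
  1 to go: {1} 1  {4} 1
  2 to go: {1,4} 2  {3,4} 1
  3 to go: {1,3,4} 3  {2,3,4} 1
  if 0:a drops first: 4 orders
  if 1:z drops first: 1 orders
heap linearizations: 5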